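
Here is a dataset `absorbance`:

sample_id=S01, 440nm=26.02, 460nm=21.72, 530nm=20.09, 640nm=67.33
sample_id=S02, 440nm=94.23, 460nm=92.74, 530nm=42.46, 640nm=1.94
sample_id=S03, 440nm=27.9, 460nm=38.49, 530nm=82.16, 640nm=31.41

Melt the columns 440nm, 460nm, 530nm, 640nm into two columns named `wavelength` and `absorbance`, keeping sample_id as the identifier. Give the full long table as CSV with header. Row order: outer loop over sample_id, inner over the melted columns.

Each (sample_id, column) pair becomes one row: 3 × 4 = 12 rows.
For example, (S01, 440nm) → absorbance=26.02.

sample_id,wavelength,absorbance
S01,440nm,26.02
S01,460nm,21.72
S01,530nm,20.09
S01,640nm,67.33
S02,440nm,94.23
S02,460nm,92.74
S02,530nm,42.46
S02,640nm,1.94
S03,440nm,27.9
S03,460nm,38.49
S03,530nm,82.16
S03,640nm,31.41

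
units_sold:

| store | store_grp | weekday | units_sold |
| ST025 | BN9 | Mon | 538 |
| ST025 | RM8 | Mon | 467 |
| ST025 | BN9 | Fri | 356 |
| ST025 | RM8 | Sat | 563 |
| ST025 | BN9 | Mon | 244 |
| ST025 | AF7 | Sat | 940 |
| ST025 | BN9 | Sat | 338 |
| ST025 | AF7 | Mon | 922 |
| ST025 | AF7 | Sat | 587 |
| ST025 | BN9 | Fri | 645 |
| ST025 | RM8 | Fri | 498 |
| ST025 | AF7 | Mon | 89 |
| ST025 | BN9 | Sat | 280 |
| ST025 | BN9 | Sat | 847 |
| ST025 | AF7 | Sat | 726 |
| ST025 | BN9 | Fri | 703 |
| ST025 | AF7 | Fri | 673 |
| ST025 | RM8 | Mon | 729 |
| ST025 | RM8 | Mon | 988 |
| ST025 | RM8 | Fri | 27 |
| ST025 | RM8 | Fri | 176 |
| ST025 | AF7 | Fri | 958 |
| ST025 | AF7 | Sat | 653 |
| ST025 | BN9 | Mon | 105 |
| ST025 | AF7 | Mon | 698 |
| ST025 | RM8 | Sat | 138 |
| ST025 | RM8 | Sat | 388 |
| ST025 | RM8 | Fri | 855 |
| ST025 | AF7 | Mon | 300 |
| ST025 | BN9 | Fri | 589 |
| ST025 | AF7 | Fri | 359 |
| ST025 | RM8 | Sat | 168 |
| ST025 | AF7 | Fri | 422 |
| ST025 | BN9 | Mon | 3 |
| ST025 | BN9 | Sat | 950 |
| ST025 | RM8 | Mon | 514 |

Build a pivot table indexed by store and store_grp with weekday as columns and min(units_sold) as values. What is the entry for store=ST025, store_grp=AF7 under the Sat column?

Rows with store=ST025, store_grp=AF7 and weekday=Sat: units_sold values are 940, 587, 726, 653.
min(940, 587, 726, 653) = 587.

587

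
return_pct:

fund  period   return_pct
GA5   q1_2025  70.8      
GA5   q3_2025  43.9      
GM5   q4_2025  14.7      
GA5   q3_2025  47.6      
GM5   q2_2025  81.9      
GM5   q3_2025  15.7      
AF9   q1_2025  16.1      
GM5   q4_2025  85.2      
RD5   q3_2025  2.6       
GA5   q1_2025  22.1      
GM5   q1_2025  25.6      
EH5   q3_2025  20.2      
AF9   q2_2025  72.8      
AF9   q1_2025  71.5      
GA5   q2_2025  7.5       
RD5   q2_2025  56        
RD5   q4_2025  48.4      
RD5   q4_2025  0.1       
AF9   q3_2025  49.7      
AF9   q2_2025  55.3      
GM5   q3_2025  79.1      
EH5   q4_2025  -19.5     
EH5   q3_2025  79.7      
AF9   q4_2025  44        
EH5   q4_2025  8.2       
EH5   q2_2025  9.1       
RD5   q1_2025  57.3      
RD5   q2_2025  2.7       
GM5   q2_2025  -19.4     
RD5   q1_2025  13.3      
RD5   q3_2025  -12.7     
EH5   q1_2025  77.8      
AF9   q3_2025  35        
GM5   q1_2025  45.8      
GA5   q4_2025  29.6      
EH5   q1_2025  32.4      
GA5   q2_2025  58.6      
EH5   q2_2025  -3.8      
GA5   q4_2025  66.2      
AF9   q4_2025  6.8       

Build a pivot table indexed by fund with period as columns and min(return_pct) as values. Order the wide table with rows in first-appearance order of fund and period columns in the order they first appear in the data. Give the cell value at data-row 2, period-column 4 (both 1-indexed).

With rows in first-appearance order of fund, row 2 is fund=GM5. period columns in first-appearance order: q1_2025, q3_2025, q4_2025, q2_2025; column 4 is q2_2025.
Long rows with fund=GM5, period=q2_2025: min(81.9, -19.4) = -19.4.

-19.4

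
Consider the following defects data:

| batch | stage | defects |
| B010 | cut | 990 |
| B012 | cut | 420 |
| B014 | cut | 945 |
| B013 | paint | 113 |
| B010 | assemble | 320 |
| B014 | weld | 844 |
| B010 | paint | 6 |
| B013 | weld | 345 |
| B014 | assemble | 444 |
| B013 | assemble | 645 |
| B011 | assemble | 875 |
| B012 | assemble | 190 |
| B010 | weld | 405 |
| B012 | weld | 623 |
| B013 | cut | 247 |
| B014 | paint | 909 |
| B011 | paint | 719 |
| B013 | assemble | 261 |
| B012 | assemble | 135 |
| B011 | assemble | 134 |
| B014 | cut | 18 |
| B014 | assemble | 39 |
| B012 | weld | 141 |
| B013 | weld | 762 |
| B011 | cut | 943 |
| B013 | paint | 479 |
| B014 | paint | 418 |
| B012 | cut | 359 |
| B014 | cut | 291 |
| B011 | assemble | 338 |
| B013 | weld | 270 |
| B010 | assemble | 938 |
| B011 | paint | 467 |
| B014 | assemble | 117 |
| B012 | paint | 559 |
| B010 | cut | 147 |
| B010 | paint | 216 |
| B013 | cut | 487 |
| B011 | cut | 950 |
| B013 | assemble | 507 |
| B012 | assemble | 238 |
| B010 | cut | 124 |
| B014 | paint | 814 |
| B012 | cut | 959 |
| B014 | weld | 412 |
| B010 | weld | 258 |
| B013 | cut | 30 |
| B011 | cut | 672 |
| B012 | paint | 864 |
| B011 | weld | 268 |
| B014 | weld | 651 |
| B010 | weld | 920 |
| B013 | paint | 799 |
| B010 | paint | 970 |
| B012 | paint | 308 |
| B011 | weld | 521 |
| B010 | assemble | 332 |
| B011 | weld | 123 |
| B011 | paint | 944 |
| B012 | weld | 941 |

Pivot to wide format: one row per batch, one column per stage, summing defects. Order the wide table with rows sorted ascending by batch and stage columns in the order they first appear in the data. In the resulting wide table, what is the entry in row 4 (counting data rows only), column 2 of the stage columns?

1391

With rows sorted ascending by batch, row 4 is batch=B013. stage columns in first-appearance order: cut, paint, assemble, weld; column 2 is paint.
Long rows with batch=B013, stage=paint: 113 + 479 + 799 = 1391.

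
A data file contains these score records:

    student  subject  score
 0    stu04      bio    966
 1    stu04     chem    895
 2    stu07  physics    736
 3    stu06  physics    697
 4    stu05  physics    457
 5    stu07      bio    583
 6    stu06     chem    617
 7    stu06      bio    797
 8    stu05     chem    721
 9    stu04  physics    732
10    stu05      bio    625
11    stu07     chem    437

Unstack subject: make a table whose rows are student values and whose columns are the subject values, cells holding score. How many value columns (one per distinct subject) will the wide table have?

3 distinct subject values: chem, physics, bio.

3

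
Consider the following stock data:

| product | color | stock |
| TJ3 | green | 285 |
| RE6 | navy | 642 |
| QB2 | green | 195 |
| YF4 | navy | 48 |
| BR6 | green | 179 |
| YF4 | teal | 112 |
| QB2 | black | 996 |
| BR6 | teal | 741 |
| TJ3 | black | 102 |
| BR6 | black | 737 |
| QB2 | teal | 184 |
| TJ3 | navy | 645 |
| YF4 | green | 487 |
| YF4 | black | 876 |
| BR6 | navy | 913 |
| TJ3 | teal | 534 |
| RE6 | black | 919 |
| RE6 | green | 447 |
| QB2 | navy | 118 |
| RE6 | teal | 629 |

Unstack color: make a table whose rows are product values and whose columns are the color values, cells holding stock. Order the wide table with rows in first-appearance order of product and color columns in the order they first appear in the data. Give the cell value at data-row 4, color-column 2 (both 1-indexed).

48

With rows in first-appearance order of product, row 4 is product=YF4. color columns in first-appearance order: green, navy, teal, black; column 2 is navy.
Long rows with product=YF4, color=navy: stock = 48.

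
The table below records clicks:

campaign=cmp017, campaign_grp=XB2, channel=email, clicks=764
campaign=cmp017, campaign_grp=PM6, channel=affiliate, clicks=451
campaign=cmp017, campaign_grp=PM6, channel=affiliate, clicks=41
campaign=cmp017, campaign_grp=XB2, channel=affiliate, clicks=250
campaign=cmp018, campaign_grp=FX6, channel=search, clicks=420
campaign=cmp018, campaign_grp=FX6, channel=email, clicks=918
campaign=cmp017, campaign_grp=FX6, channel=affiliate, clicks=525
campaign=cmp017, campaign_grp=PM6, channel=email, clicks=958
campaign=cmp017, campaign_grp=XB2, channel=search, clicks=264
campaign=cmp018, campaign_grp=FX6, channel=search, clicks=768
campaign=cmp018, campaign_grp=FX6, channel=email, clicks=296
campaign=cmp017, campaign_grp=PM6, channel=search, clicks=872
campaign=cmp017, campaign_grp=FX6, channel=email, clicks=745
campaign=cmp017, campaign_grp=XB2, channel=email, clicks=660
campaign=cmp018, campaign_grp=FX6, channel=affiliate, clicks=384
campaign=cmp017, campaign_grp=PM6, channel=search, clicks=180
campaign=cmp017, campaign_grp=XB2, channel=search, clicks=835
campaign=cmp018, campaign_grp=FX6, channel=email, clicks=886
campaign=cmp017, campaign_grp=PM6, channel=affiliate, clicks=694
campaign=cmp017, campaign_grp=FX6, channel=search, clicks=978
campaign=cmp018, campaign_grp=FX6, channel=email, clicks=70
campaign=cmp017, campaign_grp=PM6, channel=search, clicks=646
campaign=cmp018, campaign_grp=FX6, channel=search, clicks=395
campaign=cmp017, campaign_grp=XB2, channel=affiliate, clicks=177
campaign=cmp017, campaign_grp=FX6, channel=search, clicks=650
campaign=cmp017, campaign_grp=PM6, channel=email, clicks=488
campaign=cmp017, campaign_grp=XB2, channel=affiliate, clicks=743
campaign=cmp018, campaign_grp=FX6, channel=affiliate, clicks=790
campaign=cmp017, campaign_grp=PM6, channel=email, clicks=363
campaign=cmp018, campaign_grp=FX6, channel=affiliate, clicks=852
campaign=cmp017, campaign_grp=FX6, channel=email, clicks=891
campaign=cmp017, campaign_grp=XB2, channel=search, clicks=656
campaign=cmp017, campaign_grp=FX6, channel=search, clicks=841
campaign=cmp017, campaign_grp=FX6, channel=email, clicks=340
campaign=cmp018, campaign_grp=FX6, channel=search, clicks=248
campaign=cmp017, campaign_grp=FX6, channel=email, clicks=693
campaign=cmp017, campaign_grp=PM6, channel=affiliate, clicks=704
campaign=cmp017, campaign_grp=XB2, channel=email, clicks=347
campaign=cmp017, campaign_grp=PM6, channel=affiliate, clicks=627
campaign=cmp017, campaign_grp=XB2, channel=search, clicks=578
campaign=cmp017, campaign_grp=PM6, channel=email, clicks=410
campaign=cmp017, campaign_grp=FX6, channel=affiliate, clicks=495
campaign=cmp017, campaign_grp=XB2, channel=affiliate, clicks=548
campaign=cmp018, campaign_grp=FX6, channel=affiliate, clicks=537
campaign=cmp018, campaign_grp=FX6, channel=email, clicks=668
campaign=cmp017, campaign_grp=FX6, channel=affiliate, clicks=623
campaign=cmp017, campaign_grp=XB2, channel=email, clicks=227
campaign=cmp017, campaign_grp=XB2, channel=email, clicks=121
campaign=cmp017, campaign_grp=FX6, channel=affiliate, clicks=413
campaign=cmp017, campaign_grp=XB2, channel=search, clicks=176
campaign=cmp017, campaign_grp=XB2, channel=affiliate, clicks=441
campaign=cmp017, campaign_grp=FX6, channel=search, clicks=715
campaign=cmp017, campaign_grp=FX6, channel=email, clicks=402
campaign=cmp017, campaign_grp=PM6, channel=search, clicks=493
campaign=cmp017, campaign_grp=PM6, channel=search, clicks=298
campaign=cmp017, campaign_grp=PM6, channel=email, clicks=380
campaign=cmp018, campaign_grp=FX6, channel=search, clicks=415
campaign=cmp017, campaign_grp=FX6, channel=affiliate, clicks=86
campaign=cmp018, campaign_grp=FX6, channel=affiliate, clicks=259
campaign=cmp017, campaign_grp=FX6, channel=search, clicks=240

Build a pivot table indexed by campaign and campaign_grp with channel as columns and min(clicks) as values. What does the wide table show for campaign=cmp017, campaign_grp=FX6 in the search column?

240

Rows with campaign=cmp017, campaign_grp=FX6 and channel=search: clicks values are 978, 650, 841, 715, 240.
min(978, 650, 841, 715, 240) = 240.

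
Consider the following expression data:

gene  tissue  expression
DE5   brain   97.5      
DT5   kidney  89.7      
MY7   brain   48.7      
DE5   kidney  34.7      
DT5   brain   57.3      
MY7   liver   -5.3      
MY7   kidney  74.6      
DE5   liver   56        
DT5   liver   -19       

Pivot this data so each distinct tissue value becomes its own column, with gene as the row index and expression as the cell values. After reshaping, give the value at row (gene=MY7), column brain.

Wide layout: rows indexed by gene, columns are the 3 distinct tissue values (brain, kidney, liver).
Cell (gene=MY7, tissue=brain) draws from the long row where gene=MY7 and tissue=brain, which has expression=48.7.

48.7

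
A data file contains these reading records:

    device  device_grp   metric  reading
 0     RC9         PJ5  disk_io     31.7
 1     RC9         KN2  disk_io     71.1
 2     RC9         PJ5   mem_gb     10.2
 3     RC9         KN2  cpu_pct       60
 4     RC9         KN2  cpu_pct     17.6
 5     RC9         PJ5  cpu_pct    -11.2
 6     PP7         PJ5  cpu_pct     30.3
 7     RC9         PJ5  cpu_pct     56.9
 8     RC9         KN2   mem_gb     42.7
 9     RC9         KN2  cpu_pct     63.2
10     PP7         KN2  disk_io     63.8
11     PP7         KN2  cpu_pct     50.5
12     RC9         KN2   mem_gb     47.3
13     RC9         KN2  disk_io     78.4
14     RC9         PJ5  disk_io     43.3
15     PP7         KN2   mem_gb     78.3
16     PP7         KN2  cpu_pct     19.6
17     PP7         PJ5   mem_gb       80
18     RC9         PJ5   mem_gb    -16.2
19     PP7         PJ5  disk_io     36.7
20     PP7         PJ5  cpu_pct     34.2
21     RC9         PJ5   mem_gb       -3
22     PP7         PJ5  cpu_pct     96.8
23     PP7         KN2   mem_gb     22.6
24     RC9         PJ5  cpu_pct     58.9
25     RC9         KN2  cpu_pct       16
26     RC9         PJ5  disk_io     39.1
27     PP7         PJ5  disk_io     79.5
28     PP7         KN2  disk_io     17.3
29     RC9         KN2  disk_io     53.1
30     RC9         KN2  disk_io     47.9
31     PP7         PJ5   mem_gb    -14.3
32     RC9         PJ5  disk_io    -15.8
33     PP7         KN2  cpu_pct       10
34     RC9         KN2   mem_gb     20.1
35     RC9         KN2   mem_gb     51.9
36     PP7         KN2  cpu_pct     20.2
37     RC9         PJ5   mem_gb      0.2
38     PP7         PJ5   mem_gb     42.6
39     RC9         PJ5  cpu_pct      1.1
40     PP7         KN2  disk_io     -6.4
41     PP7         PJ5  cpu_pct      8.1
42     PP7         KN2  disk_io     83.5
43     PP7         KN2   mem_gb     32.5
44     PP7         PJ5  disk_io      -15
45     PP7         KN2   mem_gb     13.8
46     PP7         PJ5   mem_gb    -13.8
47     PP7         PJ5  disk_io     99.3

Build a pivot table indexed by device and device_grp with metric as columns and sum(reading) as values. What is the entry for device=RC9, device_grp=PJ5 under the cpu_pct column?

Rows with device=RC9, device_grp=PJ5 and metric=cpu_pct: reading values are -11.2, 56.9, 58.9, 1.1.
-11.2 + 56.9 + 58.9 + 1.1 = 105.7.

105.7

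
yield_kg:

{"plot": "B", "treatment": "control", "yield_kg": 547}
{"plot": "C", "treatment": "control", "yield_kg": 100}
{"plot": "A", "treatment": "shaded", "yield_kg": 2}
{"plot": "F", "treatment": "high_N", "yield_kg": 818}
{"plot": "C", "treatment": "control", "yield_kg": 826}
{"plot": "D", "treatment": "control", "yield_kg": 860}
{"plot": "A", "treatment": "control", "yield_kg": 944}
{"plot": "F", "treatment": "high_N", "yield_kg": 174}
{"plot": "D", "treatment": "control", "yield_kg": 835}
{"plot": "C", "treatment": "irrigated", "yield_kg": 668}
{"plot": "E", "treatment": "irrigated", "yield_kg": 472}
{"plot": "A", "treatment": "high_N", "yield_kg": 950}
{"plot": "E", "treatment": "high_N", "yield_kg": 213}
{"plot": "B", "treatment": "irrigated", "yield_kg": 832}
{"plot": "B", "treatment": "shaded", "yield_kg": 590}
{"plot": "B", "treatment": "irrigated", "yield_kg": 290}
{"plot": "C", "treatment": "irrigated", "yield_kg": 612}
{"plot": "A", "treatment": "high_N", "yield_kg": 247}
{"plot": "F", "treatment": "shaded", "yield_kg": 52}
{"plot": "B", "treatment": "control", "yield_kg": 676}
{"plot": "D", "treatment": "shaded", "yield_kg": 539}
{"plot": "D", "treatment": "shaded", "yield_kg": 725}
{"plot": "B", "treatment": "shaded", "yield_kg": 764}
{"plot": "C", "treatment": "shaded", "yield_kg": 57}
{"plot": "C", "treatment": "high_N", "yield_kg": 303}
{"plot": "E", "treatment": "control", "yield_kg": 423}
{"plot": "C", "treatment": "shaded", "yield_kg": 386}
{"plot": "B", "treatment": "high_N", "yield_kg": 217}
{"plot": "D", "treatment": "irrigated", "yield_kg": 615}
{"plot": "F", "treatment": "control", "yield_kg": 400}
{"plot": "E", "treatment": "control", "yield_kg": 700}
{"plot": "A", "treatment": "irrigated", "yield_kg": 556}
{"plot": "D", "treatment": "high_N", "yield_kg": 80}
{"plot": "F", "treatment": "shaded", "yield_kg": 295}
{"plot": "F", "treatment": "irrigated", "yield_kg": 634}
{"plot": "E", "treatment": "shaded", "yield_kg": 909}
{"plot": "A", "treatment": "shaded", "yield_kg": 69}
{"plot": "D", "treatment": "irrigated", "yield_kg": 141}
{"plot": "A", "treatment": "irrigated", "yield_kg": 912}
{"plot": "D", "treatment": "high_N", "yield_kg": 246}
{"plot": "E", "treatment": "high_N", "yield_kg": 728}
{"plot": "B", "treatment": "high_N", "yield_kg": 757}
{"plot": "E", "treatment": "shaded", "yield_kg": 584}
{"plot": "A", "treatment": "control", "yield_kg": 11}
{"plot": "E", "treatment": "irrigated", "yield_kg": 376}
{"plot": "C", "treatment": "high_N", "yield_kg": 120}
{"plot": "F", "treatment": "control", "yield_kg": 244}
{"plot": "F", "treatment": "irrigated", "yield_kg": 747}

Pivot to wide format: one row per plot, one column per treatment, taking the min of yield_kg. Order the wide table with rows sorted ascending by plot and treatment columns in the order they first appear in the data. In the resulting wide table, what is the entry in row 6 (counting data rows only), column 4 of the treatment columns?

With rows sorted ascending by plot, row 6 is plot=F. treatment columns in first-appearance order: control, shaded, high_N, irrigated; column 4 is irrigated.
Long rows with plot=F, treatment=irrigated: min(634, 747) = 634.

634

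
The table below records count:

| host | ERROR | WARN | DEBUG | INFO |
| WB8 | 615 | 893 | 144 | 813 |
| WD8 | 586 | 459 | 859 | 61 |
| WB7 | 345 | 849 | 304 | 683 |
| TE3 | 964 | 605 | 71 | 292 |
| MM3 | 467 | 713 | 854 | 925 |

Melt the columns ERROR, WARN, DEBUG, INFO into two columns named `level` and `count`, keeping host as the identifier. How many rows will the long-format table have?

20

5 host values × 4 melted columns = 20 rows.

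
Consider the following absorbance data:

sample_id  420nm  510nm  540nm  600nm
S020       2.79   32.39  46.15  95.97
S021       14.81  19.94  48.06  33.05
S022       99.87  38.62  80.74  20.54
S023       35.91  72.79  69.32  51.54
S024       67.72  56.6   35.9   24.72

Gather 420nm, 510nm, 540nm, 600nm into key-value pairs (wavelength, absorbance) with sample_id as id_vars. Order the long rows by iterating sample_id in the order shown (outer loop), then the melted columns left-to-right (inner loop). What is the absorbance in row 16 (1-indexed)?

51.54

20 rows total (5 × 4). Row 16: index ⌊(16-1)/4⌋ = 3 into sample_id → S023; (16-1) mod 4 = 3 into the melted columns → 600nm.
So row 16 is (S023, 600nm, 51.54); absorbance = 51.54.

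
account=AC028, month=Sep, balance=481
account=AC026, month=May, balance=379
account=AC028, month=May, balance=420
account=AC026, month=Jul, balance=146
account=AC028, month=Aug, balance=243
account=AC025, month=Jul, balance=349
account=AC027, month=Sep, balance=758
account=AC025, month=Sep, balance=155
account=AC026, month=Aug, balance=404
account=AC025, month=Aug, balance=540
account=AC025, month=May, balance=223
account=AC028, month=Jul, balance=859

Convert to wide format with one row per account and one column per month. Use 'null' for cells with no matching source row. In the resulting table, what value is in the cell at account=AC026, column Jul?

The long row with account=AC026, month=Jul has balance=146.

146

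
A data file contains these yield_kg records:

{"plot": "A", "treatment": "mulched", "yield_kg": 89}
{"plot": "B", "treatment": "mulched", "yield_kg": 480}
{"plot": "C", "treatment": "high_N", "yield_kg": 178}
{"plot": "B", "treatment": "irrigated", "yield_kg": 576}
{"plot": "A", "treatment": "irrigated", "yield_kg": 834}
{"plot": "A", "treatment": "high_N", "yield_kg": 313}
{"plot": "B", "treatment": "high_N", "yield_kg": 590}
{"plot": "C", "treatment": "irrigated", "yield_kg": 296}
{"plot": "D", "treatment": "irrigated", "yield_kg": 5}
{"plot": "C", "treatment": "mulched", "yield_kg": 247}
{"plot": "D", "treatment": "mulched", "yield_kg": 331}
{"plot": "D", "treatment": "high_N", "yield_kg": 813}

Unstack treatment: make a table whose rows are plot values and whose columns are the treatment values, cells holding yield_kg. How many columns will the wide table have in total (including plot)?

4

1 column for plot plus 3 distinct treatment values → 4 columns.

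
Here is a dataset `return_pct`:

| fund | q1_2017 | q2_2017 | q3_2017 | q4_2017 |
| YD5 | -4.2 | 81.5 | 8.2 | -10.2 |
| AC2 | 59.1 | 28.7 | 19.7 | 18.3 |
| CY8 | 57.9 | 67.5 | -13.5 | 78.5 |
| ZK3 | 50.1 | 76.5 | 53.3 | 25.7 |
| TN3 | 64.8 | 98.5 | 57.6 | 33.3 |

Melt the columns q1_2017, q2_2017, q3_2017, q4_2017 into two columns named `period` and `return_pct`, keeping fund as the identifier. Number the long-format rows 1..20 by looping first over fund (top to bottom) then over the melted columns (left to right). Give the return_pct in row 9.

20 rows total (5 × 4). Row 9: index ⌊(9-1)/4⌋ = 2 into fund → CY8; (9-1) mod 4 = 0 into the melted columns → q1_2017.
So row 9 is (CY8, q1_2017, 57.9); return_pct = 57.9.

57.9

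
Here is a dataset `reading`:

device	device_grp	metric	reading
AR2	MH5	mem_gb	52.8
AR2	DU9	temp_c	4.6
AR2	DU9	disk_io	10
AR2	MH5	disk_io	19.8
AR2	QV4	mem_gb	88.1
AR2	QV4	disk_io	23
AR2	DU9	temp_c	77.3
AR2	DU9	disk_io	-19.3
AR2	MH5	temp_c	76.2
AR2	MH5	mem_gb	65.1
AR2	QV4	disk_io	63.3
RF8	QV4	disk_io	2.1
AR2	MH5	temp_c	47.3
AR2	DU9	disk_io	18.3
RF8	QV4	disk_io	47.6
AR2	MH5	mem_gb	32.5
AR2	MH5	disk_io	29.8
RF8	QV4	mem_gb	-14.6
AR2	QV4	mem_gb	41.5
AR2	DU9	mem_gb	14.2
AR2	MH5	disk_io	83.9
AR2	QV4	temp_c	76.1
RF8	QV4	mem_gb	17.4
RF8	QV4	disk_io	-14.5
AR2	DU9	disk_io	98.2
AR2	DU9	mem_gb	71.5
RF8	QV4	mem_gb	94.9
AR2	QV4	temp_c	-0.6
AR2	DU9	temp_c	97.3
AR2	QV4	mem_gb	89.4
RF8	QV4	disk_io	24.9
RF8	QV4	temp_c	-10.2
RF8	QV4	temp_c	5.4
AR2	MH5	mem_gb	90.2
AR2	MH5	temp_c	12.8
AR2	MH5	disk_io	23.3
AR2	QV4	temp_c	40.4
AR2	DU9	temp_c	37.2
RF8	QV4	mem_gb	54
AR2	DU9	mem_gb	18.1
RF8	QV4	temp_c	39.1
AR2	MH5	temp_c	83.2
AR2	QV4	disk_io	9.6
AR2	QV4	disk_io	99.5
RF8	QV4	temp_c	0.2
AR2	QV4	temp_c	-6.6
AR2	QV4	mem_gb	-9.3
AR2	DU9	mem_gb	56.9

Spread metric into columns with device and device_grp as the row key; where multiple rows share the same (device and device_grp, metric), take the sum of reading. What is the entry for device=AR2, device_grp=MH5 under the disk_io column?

156.8

Rows with device=AR2, device_grp=MH5 and metric=disk_io: reading values are 19.8, 29.8, 83.9, 23.3.
19.8 + 29.8 + 83.9 + 23.3 = 156.8.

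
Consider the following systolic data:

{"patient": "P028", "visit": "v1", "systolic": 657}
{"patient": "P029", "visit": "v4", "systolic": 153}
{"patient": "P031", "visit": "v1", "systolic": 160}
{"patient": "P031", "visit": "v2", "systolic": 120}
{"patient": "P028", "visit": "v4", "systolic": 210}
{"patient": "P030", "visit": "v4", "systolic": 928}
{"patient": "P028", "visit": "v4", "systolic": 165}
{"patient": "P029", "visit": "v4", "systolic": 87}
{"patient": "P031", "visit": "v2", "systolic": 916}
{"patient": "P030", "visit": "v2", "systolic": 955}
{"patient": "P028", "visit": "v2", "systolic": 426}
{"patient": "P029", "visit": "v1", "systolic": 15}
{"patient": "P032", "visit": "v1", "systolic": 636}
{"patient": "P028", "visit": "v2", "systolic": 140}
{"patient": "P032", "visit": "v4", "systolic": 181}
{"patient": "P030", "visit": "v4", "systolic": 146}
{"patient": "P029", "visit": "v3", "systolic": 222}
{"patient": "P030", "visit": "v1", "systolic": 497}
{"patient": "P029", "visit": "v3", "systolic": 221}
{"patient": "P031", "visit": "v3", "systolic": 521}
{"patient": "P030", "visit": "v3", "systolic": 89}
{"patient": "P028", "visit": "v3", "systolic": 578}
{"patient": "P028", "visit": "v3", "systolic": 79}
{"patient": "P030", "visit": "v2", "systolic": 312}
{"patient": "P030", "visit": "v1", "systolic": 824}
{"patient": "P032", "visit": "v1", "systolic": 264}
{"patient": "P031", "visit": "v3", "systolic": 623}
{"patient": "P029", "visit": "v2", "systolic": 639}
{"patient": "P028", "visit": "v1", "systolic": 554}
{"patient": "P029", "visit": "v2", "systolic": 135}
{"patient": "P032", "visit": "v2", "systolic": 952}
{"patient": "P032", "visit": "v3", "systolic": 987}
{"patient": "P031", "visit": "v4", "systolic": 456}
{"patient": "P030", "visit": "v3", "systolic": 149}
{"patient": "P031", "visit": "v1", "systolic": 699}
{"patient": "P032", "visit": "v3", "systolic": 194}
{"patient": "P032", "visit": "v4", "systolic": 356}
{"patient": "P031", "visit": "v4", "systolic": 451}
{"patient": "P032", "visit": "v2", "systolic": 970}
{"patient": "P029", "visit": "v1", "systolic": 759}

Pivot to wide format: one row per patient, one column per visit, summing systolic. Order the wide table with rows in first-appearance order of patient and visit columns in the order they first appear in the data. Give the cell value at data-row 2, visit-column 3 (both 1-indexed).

With rows in first-appearance order of patient, row 2 is patient=P029. visit columns in first-appearance order: v1, v4, v2, v3; column 3 is v2.
Long rows with patient=P029, visit=v2: 639 + 135 = 774.

774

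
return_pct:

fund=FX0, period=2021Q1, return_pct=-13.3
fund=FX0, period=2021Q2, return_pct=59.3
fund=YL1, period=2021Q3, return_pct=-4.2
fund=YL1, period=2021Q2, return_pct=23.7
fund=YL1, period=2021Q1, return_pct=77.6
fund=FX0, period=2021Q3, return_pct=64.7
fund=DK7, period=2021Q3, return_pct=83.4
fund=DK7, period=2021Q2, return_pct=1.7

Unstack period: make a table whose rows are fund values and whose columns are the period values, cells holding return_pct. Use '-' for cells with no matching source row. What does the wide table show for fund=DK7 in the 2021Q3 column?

83.4

The long row with fund=DK7, period=2021Q3 has return_pct=83.4.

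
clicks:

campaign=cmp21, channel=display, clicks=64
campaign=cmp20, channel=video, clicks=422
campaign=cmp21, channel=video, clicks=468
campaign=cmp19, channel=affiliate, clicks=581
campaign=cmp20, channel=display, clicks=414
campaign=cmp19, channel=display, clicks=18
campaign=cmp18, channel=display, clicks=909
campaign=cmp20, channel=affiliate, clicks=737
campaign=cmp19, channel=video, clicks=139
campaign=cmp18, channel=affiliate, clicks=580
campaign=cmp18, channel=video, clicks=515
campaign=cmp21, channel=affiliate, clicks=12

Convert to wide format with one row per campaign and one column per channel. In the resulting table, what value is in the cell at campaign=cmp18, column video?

Wide layout: rows indexed by campaign, columns are the 3 distinct channel values (display, video, affiliate).
Cell (campaign=cmp18, channel=video) draws from the long row where campaign=cmp18 and channel=video, which has clicks=515.

515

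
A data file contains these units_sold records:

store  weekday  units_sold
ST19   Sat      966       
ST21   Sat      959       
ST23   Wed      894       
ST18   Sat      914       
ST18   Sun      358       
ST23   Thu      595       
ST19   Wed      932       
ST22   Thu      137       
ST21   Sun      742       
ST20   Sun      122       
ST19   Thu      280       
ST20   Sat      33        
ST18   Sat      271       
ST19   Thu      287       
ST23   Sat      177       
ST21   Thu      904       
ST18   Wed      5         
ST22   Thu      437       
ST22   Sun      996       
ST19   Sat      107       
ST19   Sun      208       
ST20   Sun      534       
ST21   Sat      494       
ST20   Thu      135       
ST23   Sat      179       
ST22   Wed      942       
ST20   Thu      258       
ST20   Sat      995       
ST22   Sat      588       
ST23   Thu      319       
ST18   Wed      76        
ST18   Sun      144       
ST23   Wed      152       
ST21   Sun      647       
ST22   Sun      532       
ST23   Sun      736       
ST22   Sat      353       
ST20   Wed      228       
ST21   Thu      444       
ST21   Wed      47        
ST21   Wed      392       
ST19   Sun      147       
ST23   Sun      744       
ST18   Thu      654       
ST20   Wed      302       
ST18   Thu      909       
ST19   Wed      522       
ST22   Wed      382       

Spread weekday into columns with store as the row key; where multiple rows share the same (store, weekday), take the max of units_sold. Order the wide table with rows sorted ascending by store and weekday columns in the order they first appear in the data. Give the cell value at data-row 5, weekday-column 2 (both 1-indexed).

With rows sorted ascending by store, row 5 is store=ST22. weekday columns in first-appearance order: Sat, Wed, Sun, Thu; column 2 is Wed.
Long rows with store=ST22, weekday=Wed: max(942, 382) = 942.

942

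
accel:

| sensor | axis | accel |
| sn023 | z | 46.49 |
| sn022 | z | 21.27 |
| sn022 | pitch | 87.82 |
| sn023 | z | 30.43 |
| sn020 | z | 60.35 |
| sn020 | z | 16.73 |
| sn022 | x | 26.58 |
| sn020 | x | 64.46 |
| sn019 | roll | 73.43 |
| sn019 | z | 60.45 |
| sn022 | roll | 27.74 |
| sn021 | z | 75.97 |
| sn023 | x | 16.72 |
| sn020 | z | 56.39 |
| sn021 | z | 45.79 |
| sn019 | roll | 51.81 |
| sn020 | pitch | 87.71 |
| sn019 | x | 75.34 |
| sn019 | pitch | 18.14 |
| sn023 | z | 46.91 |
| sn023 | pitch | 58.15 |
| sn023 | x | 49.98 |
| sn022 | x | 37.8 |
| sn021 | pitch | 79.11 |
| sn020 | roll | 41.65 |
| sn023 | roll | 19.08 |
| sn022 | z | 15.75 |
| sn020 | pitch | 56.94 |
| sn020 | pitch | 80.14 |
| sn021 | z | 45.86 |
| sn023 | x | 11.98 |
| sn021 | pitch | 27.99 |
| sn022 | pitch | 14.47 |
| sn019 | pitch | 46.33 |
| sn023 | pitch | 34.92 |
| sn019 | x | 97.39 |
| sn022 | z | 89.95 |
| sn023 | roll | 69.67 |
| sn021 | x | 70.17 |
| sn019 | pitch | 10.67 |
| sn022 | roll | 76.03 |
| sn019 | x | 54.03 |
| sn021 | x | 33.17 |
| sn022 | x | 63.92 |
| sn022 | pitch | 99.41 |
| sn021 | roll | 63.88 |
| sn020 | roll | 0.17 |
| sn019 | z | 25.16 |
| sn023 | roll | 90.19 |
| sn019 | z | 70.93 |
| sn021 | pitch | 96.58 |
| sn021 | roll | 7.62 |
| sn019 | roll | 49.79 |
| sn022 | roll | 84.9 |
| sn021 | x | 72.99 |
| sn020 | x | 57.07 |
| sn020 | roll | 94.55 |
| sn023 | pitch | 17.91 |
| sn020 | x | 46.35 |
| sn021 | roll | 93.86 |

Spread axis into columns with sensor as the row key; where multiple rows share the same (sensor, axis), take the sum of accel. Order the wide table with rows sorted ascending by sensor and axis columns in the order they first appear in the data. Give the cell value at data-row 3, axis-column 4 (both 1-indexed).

With rows sorted ascending by sensor, row 3 is sensor=sn021. axis columns in first-appearance order: z, pitch, x, roll; column 4 is roll.
Long rows with sensor=sn021, axis=roll: 63.88 + 7.62 + 93.86 = 165.36.

165.36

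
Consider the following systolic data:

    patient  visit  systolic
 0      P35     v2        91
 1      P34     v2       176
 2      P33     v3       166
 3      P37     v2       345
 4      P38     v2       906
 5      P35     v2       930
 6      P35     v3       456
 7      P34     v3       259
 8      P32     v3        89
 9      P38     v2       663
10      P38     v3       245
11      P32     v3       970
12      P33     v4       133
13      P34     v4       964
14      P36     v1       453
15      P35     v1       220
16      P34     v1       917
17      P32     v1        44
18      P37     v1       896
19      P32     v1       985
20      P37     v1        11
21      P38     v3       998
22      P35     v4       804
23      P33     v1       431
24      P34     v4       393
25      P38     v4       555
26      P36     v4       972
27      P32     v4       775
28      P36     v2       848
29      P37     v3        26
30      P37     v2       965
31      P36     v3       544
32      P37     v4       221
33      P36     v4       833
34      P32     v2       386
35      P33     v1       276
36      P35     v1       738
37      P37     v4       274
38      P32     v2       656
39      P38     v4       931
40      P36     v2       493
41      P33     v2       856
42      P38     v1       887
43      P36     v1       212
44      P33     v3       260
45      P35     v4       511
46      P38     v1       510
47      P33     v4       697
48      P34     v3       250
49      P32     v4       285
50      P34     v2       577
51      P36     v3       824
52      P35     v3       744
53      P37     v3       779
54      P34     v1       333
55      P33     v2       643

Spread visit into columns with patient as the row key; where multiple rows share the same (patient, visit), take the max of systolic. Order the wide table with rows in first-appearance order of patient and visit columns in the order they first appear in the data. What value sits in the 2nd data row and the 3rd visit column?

964

With rows in first-appearance order of patient, row 2 is patient=P34. visit columns in first-appearance order: v2, v3, v4, v1; column 3 is v4.
Long rows with patient=P34, visit=v4: max(964, 393) = 964.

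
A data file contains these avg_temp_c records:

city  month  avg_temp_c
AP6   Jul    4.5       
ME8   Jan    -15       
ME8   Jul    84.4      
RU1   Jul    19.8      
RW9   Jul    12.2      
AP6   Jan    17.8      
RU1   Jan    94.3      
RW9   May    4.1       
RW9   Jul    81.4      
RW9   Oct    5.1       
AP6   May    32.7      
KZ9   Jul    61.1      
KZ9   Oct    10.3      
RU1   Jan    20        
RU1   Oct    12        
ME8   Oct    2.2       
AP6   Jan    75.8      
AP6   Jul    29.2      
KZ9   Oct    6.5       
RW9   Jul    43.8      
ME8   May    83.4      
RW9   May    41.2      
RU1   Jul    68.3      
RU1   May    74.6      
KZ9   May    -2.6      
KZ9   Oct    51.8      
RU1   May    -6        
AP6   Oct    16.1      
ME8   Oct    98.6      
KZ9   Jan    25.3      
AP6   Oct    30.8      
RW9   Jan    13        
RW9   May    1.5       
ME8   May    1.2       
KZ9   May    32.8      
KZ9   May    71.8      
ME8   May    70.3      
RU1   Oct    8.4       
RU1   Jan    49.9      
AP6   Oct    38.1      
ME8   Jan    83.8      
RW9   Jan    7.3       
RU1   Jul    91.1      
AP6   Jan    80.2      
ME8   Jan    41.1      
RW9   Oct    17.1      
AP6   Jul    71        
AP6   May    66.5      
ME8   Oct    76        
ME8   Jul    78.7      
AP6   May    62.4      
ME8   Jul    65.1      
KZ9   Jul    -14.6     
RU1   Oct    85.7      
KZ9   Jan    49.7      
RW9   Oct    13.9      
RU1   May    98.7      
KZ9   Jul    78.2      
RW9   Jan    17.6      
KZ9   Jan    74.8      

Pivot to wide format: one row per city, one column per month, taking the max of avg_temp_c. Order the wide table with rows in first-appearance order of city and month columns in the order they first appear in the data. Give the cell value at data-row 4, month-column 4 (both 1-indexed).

With rows in first-appearance order of city, row 4 is city=RW9. month columns in first-appearance order: Jul, Jan, May, Oct; column 4 is Oct.
Long rows with city=RW9, month=Oct: max(5.1, 17.1, 13.9) = 17.1.

17.1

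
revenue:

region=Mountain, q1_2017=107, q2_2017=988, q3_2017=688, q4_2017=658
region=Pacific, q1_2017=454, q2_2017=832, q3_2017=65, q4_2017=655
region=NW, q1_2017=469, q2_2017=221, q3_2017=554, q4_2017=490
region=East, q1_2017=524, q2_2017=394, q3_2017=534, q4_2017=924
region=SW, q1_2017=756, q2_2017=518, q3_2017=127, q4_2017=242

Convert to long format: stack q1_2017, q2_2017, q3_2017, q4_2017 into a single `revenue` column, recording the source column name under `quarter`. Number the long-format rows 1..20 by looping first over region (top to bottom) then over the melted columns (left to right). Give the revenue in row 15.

534

20 rows total (5 × 4). Row 15: index ⌊(15-1)/4⌋ = 3 into region → East; (15-1) mod 4 = 2 into the melted columns → q3_2017.
So row 15 is (East, q3_2017, 534); revenue = 534.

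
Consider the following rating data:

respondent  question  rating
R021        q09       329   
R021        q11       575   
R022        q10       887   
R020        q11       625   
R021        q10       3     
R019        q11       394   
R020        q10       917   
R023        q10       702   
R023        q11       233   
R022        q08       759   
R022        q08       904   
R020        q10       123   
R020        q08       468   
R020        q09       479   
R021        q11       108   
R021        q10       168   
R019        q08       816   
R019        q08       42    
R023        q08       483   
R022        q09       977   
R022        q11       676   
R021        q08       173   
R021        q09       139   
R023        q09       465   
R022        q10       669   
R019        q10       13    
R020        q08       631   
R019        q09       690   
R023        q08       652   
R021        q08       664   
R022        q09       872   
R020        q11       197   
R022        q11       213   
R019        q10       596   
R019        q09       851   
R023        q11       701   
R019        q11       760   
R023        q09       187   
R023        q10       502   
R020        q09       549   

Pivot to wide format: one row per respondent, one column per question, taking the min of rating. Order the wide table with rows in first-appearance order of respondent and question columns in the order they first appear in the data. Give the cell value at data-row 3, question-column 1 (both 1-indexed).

With rows in first-appearance order of respondent, row 3 is respondent=R020. question columns in first-appearance order: q09, q11, q10, q08; column 1 is q09.
Long rows with respondent=R020, question=q09: min(479, 549) = 479.

479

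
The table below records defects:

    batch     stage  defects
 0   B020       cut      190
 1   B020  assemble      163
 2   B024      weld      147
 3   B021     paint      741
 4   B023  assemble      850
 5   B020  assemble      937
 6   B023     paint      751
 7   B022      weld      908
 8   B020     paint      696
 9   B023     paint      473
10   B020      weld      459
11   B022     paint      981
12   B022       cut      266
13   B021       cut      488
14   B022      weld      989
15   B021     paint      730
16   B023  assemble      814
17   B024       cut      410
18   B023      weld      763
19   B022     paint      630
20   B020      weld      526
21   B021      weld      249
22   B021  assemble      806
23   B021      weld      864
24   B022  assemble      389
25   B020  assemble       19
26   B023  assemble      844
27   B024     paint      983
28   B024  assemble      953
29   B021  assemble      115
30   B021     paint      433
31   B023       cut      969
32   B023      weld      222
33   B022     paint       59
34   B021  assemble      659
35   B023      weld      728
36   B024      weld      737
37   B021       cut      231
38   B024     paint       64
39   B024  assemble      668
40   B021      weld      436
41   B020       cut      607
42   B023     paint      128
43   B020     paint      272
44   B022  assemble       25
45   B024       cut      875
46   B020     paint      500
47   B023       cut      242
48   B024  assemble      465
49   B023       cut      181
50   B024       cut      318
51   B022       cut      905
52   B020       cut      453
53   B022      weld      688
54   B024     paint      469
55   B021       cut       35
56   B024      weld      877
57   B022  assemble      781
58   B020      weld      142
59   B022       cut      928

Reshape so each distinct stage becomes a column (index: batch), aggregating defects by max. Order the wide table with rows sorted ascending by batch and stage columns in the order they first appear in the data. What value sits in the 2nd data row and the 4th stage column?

741

With rows sorted ascending by batch, row 2 is batch=B021. stage columns in first-appearance order: cut, assemble, weld, paint; column 4 is paint.
Long rows with batch=B021, stage=paint: max(741, 730, 433) = 741.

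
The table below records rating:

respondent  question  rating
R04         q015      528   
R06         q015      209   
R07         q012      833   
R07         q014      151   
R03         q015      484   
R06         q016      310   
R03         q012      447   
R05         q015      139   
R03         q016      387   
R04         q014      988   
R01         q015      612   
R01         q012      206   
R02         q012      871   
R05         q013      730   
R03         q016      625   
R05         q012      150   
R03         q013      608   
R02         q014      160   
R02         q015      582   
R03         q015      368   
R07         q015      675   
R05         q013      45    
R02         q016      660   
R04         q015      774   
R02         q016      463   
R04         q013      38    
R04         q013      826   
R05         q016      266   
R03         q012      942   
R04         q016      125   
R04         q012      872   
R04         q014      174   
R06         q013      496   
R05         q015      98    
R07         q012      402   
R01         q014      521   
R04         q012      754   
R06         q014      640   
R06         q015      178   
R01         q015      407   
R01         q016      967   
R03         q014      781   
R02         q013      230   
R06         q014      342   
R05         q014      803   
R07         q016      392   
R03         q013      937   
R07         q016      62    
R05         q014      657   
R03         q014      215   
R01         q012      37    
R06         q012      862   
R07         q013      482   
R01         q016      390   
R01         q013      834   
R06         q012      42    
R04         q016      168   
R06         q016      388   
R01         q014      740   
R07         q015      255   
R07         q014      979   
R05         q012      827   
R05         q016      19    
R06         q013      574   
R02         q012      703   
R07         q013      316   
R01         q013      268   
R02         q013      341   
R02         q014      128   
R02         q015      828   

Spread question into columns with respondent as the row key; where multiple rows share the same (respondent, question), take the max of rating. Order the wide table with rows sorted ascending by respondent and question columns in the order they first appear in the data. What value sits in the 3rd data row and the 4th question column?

With rows sorted ascending by respondent, row 3 is respondent=R03. question columns in first-appearance order: q015, q012, q014, q016, q013; column 4 is q016.
Long rows with respondent=R03, question=q016: max(387, 625) = 625.

625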